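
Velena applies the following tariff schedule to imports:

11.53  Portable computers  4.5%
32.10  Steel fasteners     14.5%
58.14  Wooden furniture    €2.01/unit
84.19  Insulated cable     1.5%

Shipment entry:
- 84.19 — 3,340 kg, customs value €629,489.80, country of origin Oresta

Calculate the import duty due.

€9,442.35

Line 1 (84.19, Oresta, 3,340 kg, €629,489.80):
Base rate for 84.19 is 1.5%.
Duty = €629,489.80 × 1.5% = €9,442.35.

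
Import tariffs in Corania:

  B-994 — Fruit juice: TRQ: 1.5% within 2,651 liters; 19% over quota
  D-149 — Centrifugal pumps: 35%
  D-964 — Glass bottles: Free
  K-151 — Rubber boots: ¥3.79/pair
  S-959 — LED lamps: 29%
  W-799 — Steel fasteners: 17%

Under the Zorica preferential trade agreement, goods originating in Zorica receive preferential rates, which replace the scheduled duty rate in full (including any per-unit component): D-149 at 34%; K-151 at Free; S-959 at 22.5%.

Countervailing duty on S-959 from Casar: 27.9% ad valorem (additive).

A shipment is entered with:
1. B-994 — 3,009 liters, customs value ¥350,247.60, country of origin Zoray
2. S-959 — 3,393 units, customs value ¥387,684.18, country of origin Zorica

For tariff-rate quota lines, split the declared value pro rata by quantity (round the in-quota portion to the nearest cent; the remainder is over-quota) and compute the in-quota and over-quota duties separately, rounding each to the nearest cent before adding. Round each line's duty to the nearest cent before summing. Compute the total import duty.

Line 1 (B-994, Zoray, 3,009 liters, ¥350,247.60):
Code B-994 is under a tariff-rate quota (threshold 2,651 liters). In-quota: 2,651 liters at 1.5%; over-quota: 358 liters at 19%.
Pro-rata value split: in-quota = ¥350,247.60 × 2,651/3,009 = ¥308,576.40; over-quota = ¥350,247.60 − ¥308,576.40 = ¥41,671.20.
In-quota duty = ¥308,576.40 × 1.5% = ¥4,628.65. Over-quota duty = ¥41,671.20 × 19% = ¥7,917.53.
Line duty = ¥4,628.65 + ¥7,917.53 = ¥12,546.18.
Line 2 (S-959, Zorica, 3,393 units, ¥387,684.18):
Base rate for S-959 is 29%.
Origin Zorica qualifies under the Corania–Zorica agreement and S-959 is covered: preferential rate 22.5% applies instead.
The additional-duty order on S-959 targets Casar, not Zorica; it does not apply.
Duty = ¥387,684.18 × 22.5% = ¥87,228.94.
Total = ¥12,546.18 + ¥87,228.94 = ¥99,775.12.

¥99,775.12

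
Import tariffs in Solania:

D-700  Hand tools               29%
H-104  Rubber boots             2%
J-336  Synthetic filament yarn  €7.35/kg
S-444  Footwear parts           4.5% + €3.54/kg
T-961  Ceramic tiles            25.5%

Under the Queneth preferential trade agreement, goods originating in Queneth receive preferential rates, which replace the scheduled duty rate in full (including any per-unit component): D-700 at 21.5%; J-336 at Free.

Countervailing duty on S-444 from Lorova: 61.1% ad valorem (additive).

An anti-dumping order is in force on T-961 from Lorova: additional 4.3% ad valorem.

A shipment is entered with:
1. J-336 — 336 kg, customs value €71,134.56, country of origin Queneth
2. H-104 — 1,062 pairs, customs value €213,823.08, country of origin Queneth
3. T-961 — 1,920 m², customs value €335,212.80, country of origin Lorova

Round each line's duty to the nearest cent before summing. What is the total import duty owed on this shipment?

€104,169.87

Line 1 (J-336, Queneth, 336 kg, €71,134.56):
Base rate for J-336 is €7.35/kg.
Origin Queneth qualifies under the Solania–Queneth agreement and J-336 is covered: preferential rate Free applies instead.
Duty = €71,134.56 × 0% = €0.00.
Line 2 (H-104, Queneth, 1,062 pairs, €213,823.08):
Base rate for H-104 is 2%.
Origin Queneth is the FTA partner but H-104 is not on the preference list; base rate stands.
Duty = €213,823.08 × 2% = €4,276.46.
Line 3 (T-961, Lorova, 1,920 m², €335,212.80):
Base rate for T-961 is 25.5%.
Additional duty on T-961 from Lorova: +4.3%. Applied ad valorem rate: 25.5% + 4.3% = 29.8%.
Duty = €335,212.80 × 29.8% = €99,893.41.
Total = €0.00 + €4,276.46 + €99,893.41 = €104,169.87.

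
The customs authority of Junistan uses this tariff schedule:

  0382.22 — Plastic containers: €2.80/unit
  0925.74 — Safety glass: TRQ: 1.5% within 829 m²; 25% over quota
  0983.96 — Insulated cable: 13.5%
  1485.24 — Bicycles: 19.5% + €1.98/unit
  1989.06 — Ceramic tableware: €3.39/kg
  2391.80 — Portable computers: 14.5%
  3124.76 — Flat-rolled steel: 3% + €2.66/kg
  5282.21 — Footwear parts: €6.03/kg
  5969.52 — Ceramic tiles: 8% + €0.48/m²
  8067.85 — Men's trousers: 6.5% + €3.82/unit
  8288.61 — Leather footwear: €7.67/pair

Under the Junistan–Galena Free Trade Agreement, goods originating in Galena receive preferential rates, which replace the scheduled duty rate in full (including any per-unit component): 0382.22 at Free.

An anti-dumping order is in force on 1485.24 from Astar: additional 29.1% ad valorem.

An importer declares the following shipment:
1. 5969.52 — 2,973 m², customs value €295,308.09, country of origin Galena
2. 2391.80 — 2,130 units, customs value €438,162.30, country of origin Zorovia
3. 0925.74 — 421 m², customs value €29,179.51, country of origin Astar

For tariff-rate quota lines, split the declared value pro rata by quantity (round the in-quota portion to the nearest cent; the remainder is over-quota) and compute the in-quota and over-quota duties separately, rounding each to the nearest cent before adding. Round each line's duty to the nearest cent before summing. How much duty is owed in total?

Line 1 (5969.52, Galena, 2,973 m², €295,308.09):
Base rate for 5969.52 is 8% + €0.48/m².
Origin Galena is the FTA partner but 5969.52 is not on the preference list; base rate stands.
Duty = €295,308.09 × 8% + 2,973 × €0.48 = €25,051.69.
Line 2 (2391.80, Zorovia, 2,130 units, €438,162.30):
Base rate for 2391.80 is 14.5%.
Duty = €438,162.30 × 14.5% = €63,533.53.
Line 3 (0925.74, Astar, 421 m², €29,179.51):
Code 0925.74 is under a tariff-rate quota (threshold 829 m²). Quantity 421 m² is within the quota, so the in-quota rate 1.5% applies to the full value.
Duty = €29,179.51 × 1.5% = €437.69.
Total = €25,051.69 + €63,533.53 + €437.69 = €89,022.91.

€89,022.91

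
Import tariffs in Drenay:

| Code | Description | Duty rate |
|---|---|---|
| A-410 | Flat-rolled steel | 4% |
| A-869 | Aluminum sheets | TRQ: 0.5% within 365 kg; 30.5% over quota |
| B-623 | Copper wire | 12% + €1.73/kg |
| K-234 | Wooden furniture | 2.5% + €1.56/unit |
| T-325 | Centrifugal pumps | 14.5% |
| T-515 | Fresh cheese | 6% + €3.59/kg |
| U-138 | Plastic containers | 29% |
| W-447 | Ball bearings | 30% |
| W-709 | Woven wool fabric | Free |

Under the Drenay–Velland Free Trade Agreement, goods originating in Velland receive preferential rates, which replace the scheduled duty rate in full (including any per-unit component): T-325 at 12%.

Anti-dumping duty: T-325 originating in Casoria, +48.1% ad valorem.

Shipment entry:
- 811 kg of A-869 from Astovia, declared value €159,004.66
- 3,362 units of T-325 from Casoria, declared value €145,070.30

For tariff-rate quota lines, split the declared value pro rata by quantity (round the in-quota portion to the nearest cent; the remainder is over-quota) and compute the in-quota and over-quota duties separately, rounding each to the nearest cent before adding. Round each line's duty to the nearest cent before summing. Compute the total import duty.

€117,841.86

Line 1 (A-869, Astovia, 811 kg, €159,004.66):
Code A-869 is under a tariff-rate quota (threshold 365 kg). In-quota: 365 kg at 0.5%; over-quota: 446 kg at 30.5%.
Pro-rata value split: in-quota = €159,004.66 × 365/811 = €71,561.90; over-quota = €159,004.66 − €71,561.90 = €87,442.76.
In-quota duty = €71,561.90 × 0.5% = €357.81. Over-quota duty = €87,442.76 × 30.5% = €26,670.04.
Line duty = €357.81 + €26,670.04 = €27,027.85.
Line 2 (T-325, Casoria, 3,362 units, €145,070.30):
Base rate for T-325 is 14.5%.
T-325 has an FTA preferential rate, but origin Casoria is not Velland; base rate stands.
Additional duty on T-325 from Casoria: +48.1%. Applied ad valorem rate: 14.5% + 48.1% = 62.6%.
Duty = €145,070.30 × 62.6% = €90,814.01.
Total = €27,027.85 + €90,814.01 = €117,841.86.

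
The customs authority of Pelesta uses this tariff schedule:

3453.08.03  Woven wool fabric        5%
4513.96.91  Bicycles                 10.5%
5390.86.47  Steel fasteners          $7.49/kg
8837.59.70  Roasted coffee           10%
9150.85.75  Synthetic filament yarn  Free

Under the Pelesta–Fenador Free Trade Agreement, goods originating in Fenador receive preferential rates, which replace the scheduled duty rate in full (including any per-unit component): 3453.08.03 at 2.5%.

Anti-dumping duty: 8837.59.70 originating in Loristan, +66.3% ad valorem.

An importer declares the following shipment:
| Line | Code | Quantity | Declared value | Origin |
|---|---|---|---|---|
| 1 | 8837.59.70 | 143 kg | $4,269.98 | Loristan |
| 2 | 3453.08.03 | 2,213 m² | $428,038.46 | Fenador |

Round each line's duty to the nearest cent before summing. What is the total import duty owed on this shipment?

Line 1 (8837.59.70, Loristan, 143 kg, $4,269.98):
Base rate for 8837.59.70 is 10%.
Additional duty on 8837.59.70 from Loristan: +66.3%. Applied ad valorem rate: 10% + 66.3% = 76.3%.
Duty = $4,269.98 × 76.3% = $3,257.99.
Line 2 (3453.08.03, Fenador, 2,213 m², $428,038.46):
Base rate for 3453.08.03 is 5%.
Origin Fenador qualifies under the Pelesta–Fenador agreement and 3453.08.03 is covered: preferential rate 2.5% applies instead.
Duty = $428,038.46 × 2.5% = $10,700.96.
Total = $3,257.99 + $10,700.96 = $13,958.95.

$13,958.95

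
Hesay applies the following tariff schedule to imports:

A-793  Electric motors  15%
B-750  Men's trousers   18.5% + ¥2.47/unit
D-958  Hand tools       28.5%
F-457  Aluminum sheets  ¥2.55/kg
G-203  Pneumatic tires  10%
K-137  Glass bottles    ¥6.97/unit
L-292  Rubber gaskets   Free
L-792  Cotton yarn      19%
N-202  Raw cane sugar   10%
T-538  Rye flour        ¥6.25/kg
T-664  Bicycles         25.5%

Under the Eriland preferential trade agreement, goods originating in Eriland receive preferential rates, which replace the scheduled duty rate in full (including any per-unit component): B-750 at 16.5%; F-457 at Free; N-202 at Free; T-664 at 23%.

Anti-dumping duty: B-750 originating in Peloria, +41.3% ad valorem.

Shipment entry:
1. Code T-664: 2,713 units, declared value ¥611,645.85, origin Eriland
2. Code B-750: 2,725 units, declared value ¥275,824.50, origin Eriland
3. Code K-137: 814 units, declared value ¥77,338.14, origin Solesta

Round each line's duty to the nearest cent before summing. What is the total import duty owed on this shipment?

Line 1 (T-664, Eriland, 2,713 units, ¥611,645.85):
Base rate for T-664 is 25.5%.
Origin Eriland qualifies under the Hesay–Eriland agreement and T-664 is covered: preferential rate 23% applies instead.
Duty = ¥611,645.85 × 23% = ¥140,678.55.
Line 2 (B-750, Eriland, 2,725 units, ¥275,824.50):
Base rate for B-750 is 18.5% + ¥2.47/unit.
Origin Eriland qualifies under the Hesay–Eriland agreement and B-750 is covered: preferential rate 16.5% applies instead.
The additional-duty order on B-750 targets Peloria, not Eriland; it does not apply.
Duty = ¥275,824.50 × 16.5% = ¥45,511.04.
Line 3 (K-137, Solesta, 814 units, ¥77,338.14):
Base rate for K-137 is ¥6.97/unit.
Duty = 814 × ¥6.97 = ¥5,673.58.
Total = ¥140,678.55 + ¥45,511.04 + ¥5,673.58 = ¥191,863.17.

¥191,863.17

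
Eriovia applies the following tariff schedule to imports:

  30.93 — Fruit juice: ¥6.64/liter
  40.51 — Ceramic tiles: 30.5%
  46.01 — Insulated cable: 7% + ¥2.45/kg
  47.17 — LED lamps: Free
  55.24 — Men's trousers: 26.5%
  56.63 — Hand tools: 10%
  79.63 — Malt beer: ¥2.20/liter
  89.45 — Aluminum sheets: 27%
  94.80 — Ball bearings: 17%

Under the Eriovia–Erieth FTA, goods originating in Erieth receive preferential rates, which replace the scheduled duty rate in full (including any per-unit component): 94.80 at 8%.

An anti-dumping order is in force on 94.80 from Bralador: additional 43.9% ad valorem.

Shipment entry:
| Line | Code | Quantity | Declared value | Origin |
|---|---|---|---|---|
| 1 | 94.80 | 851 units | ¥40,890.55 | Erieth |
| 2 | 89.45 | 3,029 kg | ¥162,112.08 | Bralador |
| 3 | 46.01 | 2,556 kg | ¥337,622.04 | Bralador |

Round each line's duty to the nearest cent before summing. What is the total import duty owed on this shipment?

¥76,937.24

Line 1 (94.80, Erieth, 851 units, ¥40,890.55):
Base rate for 94.80 is 17%.
Origin Erieth qualifies under the Eriovia–Erieth agreement and 94.80 is covered: preferential rate 8% applies instead.
The additional-duty order on 94.80 targets Bralador, not Erieth; it does not apply.
Duty = ¥40,890.55 × 8% = ¥3,271.24.
Line 2 (89.45, Bralador, 3,029 kg, ¥162,112.08):
Base rate for 89.45 is 27%.
Duty = ¥162,112.08 × 27% = ¥43,770.26.
Line 3 (46.01, Bralador, 2,556 kg, ¥337,622.04):
Base rate for 46.01 is 7% + ¥2.45/kg.
Duty = ¥337,622.04 × 7% + 2,556 × ¥2.45 = ¥29,895.74.
Total = ¥3,271.24 + ¥43,770.26 + ¥29,895.74 = ¥76,937.24.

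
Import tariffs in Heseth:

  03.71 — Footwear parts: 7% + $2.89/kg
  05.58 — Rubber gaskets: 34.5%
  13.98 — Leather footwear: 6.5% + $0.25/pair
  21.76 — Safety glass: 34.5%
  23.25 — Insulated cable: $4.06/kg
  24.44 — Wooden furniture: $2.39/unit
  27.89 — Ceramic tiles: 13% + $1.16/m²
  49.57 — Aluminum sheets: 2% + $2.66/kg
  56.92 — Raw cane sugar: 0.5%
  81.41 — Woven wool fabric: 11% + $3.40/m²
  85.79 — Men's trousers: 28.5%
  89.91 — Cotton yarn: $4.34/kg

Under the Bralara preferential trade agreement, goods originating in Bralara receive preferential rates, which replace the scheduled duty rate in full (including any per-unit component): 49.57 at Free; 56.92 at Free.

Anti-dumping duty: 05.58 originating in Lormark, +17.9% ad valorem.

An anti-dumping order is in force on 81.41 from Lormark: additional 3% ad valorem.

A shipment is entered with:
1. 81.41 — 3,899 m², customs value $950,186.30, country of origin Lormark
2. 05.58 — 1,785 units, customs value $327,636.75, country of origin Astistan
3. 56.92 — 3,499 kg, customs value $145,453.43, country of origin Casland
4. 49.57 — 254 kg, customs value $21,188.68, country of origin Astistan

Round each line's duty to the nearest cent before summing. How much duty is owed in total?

Line 1 (81.41, Lormark, 3,899 m², $950,186.30):
Base rate for 81.41 is 11% + $3.40/m².
Additional duty on 81.41 from Lormark: +3%. Applied ad valorem rate: 11% + 3% = 14%.
Duty = $950,186.30 × 14% + 3,899 × $3.40 = $146,282.68.
Line 2 (05.58, Astistan, 1,785 units, $327,636.75):
Base rate for 05.58 is 34.5%.
The additional-duty order on 05.58 targets Lormark, not Astistan; it does not apply.
Duty = $327,636.75 × 34.5% = $113,034.68.
Line 3 (56.92, Casland, 3,499 kg, $145,453.43):
Base rate for 56.92 is 0.5%.
56.92 has an FTA preferential rate, but origin Casland is not Bralara; base rate stands.
Duty = $145,453.43 × 0.5% = $727.27.
Line 4 (49.57, Astistan, 254 kg, $21,188.68):
Base rate for 49.57 is 2% + $2.66/kg.
49.57 has an FTA preferential rate, but origin Astistan is not Bralara; base rate stands.
Duty = $21,188.68 × 2% + 254 × $2.66 = $1,099.41.
Total = $146,282.68 + $113,034.68 + $727.27 + $1,099.41 = $261,144.04.

$261,144.04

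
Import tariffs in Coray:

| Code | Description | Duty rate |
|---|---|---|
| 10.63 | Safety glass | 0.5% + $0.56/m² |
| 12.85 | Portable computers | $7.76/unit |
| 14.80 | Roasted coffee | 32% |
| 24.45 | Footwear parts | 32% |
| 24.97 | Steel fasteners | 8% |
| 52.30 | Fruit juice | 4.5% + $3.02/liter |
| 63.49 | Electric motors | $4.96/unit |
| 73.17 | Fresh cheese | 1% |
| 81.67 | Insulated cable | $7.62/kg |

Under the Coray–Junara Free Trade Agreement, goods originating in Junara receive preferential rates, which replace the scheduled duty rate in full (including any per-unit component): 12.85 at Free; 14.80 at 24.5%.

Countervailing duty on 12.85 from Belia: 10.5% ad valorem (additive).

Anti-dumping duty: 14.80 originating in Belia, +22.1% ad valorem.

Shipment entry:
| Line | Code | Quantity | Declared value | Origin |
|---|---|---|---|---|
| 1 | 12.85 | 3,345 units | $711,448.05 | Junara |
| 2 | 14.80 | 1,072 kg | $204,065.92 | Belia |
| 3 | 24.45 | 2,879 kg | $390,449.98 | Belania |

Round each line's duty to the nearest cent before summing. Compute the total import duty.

Line 1 (12.85, Junara, 3,345 units, $711,448.05):
Base rate for 12.85 is $7.76/unit.
Origin Junara qualifies under the Coray–Junara agreement and 12.85 is covered: preferential rate Free applies instead.
The additional-duty order on 12.85 targets Belia, not Junara; it does not apply.
Duty = $711,448.05 × 0% = $0.00.
Line 2 (14.80, Belia, 1,072 kg, $204,065.92):
Base rate for 14.80 is 32%.
14.80 has an FTA preferential rate, but origin Belia is not Junara; base rate stands.
Additional duty on 14.80 from Belia: +22.1%. Applied ad valorem rate: 32% + 22.1% = 54.1%.
Duty = $204,065.92 × 54.1% = $110,399.66.
Line 3 (24.45, Belania, 2,879 kg, $390,449.98):
Base rate for 24.45 is 32%.
Duty = $390,449.98 × 32% = $124,943.99.
Total = $0.00 + $110,399.66 + $124,943.99 = $235,343.65.

$235,343.65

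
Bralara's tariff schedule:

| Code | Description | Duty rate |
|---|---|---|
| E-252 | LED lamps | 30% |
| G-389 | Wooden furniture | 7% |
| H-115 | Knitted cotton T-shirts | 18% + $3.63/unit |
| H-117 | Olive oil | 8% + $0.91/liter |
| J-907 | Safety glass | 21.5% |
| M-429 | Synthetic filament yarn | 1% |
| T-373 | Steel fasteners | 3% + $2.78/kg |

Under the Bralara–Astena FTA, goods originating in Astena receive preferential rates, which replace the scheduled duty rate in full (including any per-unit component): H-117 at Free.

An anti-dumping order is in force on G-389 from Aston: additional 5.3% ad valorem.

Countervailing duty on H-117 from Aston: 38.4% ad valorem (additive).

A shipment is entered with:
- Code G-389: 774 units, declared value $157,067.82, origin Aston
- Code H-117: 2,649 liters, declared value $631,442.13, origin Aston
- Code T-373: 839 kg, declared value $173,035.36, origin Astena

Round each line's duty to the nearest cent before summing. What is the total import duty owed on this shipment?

$322,242.56

Line 1 (G-389, Aston, 774 units, $157,067.82):
Base rate for G-389 is 7%.
Additional duty on G-389 from Aston: +5.3%. Applied ad valorem rate: 7% + 5.3% = 12.3%.
Duty = $157,067.82 × 12.3% = $19,319.34.
Line 2 (H-117, Aston, 2,649 liters, $631,442.13):
Base rate for H-117 is 8% + $0.91/liter.
H-117 has an FTA preferential rate, but origin Aston is not Astena; base rate stands.
Additional duty on H-117 from Aston: +38.4%. Applied ad valorem rate: 8% + 38.4% = 46.4%.
Duty = $631,442.13 × 46.4% + 2,649 × $0.91 = $295,399.74.
Line 3 (T-373, Astena, 839 kg, $173,035.36):
Base rate for T-373 is 3% + $2.78/kg.
Origin Astena is the FTA partner but T-373 is not on the preference list; base rate stands.
Duty = $173,035.36 × 3% + 839 × $2.78 = $7,523.48.
Total = $19,319.34 + $295,399.74 + $7,523.48 = $322,242.56.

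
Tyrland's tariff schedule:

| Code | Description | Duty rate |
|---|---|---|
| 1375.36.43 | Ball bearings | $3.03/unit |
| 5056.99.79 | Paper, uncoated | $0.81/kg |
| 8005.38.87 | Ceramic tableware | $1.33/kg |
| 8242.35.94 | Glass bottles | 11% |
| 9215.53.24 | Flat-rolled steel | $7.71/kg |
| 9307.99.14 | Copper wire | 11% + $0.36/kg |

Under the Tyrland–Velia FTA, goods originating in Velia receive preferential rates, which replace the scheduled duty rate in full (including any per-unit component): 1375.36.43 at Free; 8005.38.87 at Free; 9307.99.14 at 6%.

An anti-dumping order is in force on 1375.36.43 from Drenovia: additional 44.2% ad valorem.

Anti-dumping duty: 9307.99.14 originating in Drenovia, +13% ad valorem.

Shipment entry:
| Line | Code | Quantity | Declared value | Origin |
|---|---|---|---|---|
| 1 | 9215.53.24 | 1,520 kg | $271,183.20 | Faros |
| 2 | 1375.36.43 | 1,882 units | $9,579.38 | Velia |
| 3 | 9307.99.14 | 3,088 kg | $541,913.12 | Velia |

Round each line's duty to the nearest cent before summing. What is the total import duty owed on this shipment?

Line 1 (9215.53.24, Faros, 1,520 kg, $271,183.20):
Base rate for 9215.53.24 is $7.71/kg.
Duty = 1,520 × $7.71 = $11,719.20.
Line 2 (1375.36.43, Velia, 1,882 units, $9,579.38):
Base rate for 1375.36.43 is $3.03/unit.
Origin Velia qualifies under the Tyrland–Velia agreement and 1375.36.43 is covered: preferential rate Free applies instead.
The additional-duty order on 1375.36.43 targets Drenovia, not Velia; it does not apply.
Duty = $9,579.38 × 0% = $0.00.
Line 3 (9307.99.14, Velia, 3,088 kg, $541,913.12):
Base rate for 9307.99.14 is 11% + $0.36/kg.
Origin Velia qualifies under the Tyrland–Velia agreement and 9307.99.14 is covered: preferential rate 6% applies instead.
The additional-duty order on 9307.99.14 targets Drenovia, not Velia; it does not apply.
Duty = $541,913.12 × 6% = $32,514.79.
Total = $11,719.20 + $0.00 + $32,514.79 = $44,233.99.

$44,233.99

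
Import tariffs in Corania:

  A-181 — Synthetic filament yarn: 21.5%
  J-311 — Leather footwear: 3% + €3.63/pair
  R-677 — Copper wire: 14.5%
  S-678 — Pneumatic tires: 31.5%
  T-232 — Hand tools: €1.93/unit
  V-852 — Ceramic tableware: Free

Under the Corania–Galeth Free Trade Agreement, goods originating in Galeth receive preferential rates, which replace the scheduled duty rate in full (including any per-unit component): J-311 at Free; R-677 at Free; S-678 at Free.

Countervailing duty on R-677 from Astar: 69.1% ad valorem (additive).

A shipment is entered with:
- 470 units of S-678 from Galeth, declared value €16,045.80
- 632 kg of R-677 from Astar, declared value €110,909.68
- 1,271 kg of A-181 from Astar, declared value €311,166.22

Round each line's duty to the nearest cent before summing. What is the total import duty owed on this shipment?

€159,621.23

Line 1 (S-678, Galeth, 470 units, €16,045.80):
Base rate for S-678 is 31.5%.
Origin Galeth qualifies under the Corania–Galeth agreement and S-678 is covered: preferential rate Free applies instead.
Duty = €16,045.80 × 0% = €0.00.
Line 2 (R-677, Astar, 632 kg, €110,909.68):
Base rate for R-677 is 14.5%.
R-677 has an FTA preferential rate, but origin Astar is not Galeth; base rate stands.
Additional duty on R-677 from Astar: +69.1%. Applied ad valorem rate: 14.5% + 69.1% = 83.6%.
Duty = €110,909.68 × 83.6% = €92,720.49.
Line 3 (A-181, Astar, 1,271 kg, €311,166.22):
Base rate for A-181 is 21.5%.
Duty = €311,166.22 × 21.5% = €66,900.74.
Total = €0.00 + €92,720.49 + €66,900.74 = €159,621.23.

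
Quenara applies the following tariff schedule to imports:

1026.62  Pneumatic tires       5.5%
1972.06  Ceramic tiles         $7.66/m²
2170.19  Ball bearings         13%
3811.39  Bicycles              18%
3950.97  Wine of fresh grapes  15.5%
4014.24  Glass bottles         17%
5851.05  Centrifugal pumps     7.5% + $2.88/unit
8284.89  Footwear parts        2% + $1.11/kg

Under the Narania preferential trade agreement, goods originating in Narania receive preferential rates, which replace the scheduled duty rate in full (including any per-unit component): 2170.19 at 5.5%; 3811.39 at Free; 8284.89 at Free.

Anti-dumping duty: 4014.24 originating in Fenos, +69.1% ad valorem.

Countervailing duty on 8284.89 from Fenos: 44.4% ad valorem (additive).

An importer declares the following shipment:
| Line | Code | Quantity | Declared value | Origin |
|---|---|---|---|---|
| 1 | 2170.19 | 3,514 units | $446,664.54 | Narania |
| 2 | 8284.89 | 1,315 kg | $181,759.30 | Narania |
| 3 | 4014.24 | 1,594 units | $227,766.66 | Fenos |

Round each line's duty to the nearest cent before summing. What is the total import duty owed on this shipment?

Line 1 (2170.19, Narania, 3,514 units, $446,664.54):
Base rate for 2170.19 is 13%.
Origin Narania qualifies under the Quenara–Narania agreement and 2170.19 is covered: preferential rate 5.5% applies instead.
Duty = $446,664.54 × 5.5% = $24,566.55.
Line 2 (8284.89, Narania, 1,315 kg, $181,759.30):
Base rate for 8284.89 is 2% + $1.11/kg.
Origin Narania qualifies under the Quenara–Narania agreement and 8284.89 is covered: preferential rate Free applies instead.
The additional-duty order on 8284.89 targets Fenos, not Narania; it does not apply.
Duty = $181,759.30 × 0% = $0.00.
Line 3 (4014.24, Fenos, 1,594 units, $227,766.66):
Base rate for 4014.24 is 17%.
Additional duty on 4014.24 from Fenos: +69.1%. Applied ad valorem rate: 17% + 69.1% = 86.1%.
Duty = $227,766.66 × 86.1% = $196,107.09.
Total = $24,566.55 + $0.00 + $196,107.09 = $220,673.64.

$220,673.64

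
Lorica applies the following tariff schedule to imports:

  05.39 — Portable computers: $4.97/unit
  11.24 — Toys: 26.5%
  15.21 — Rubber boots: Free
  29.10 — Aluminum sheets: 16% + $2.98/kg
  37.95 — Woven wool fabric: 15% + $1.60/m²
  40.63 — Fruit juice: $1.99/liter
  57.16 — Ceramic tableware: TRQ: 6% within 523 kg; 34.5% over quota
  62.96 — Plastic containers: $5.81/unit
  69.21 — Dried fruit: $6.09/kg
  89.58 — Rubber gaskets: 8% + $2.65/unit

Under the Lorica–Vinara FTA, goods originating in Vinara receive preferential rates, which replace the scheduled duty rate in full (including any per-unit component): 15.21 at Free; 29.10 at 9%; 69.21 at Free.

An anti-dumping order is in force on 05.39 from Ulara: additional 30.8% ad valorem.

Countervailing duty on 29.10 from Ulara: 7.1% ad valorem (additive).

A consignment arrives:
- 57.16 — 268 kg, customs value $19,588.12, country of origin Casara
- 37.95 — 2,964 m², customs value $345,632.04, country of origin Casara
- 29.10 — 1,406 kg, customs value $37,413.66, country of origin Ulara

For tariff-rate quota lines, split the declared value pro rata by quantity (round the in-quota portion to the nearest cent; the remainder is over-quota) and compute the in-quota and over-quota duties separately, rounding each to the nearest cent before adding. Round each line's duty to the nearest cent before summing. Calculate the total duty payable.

Line 1 (57.16, Casara, 268 kg, $19,588.12):
Code 57.16 is under a tariff-rate quota (threshold 523 kg). Quantity 268 kg is within the quota, so the in-quota rate 6% applies to the full value.
Duty = $19,588.12 × 6% = $1,175.29.
Line 2 (37.95, Casara, 2,964 m², $345,632.04):
Base rate for 37.95 is 15% + $1.60/m².
Duty = $345,632.04 × 15% + 2,964 × $1.60 = $56,587.21.
Line 3 (29.10, Ulara, 1,406 kg, $37,413.66):
Base rate for 29.10 is 16% + $2.98/kg.
29.10 has an FTA preferential rate, but origin Ulara is not Vinara; base rate stands.
Additional duty on 29.10 from Ulara: +7.1%. Applied ad valorem rate: 16% + 7.1% = 23.1%.
Duty = $37,413.66 × 23.1% + 1,406 × $2.98 = $12,832.44.
Total = $1,175.29 + $56,587.21 + $12,832.44 = $70,594.94.

$70,594.94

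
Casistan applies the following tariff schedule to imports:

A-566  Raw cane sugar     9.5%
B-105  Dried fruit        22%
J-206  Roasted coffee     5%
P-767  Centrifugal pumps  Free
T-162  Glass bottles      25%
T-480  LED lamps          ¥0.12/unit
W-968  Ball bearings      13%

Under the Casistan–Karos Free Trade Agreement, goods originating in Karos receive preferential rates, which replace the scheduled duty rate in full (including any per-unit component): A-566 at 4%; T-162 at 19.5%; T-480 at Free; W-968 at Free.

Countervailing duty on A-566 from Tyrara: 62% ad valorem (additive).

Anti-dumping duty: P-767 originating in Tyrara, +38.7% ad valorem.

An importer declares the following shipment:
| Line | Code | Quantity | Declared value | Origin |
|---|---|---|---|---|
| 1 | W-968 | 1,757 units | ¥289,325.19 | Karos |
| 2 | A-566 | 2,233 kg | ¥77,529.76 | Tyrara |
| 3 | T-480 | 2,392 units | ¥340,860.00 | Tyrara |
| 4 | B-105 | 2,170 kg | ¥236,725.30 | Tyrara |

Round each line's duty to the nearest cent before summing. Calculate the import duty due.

¥107,800.39

Line 1 (W-968, Karos, 1,757 units, ¥289,325.19):
Base rate for W-968 is 13%.
Origin Karos qualifies under the Casistan–Karos agreement and W-968 is covered: preferential rate Free applies instead.
Duty = ¥289,325.19 × 0% = ¥0.00.
Line 2 (A-566, Tyrara, 2,233 kg, ¥77,529.76):
Base rate for A-566 is 9.5%.
A-566 has an FTA preferential rate, but origin Tyrara is not Karos; base rate stands.
Additional duty on A-566 from Tyrara: +62%. Applied ad valorem rate: 9.5% + 62% = 71.5%.
Duty = ¥77,529.76 × 71.5% = ¥55,433.78.
Line 3 (T-480, Tyrara, 2,392 units, ¥340,860.00):
Base rate for T-480 is ¥0.12/unit.
T-480 has an FTA preferential rate, but origin Tyrara is not Karos; base rate stands.
Duty = 2,392 × ¥0.12 = ¥287.04.
Line 4 (B-105, Tyrara, 2,170 kg, ¥236,725.30):
Base rate for B-105 is 22%.
Duty = ¥236,725.30 × 22% = ¥52,079.57.
Total = ¥0.00 + ¥55,433.78 + ¥287.04 + ¥52,079.57 = ¥107,800.39.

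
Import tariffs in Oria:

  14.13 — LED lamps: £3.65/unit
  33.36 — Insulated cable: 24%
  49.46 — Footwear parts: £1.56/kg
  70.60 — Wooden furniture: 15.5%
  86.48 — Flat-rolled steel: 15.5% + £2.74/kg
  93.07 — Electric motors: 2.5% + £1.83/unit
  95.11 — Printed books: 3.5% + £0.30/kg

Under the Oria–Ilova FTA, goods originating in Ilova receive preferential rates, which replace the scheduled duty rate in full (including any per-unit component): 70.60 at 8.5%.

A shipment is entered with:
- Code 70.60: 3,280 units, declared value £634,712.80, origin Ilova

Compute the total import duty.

£53,950.59

Line 1 (70.60, Ilova, 3,280 units, £634,712.80):
Base rate for 70.60 is 15.5%.
Origin Ilova qualifies under the Oria–Ilova agreement and 70.60 is covered: preferential rate 8.5% applies instead.
Duty = £634,712.80 × 8.5% = £53,950.59.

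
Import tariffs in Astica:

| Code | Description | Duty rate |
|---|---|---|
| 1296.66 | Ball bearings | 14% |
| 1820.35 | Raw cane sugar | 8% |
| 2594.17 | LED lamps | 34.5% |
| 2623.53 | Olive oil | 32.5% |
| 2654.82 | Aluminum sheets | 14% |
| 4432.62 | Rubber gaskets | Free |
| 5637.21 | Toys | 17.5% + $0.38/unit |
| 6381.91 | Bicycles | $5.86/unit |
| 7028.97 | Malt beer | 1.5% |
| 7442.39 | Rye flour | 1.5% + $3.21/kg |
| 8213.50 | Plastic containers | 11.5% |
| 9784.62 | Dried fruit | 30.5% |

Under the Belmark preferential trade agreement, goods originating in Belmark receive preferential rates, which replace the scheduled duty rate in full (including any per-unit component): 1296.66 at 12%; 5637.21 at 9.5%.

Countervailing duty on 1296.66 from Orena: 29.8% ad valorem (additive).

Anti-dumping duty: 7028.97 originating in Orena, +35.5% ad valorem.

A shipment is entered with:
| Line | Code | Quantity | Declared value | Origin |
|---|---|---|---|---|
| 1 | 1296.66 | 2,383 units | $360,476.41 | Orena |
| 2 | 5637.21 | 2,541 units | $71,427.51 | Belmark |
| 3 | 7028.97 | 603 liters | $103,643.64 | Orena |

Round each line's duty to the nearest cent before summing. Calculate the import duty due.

Line 1 (1296.66, Orena, 2,383 units, $360,476.41):
Base rate for 1296.66 is 14%.
1296.66 has an FTA preferential rate, but origin Orena is not Belmark; base rate stands.
Additional duty on 1296.66 from Orena: +29.8%. Applied ad valorem rate: 14% + 29.8% = 43.8%.
Duty = $360,476.41 × 43.8% = $157,888.67.
Line 2 (5637.21, Belmark, 2,541 units, $71,427.51):
Base rate for 5637.21 is 17.5% + $0.38/unit.
Origin Belmark qualifies under the Astica–Belmark agreement and 5637.21 is covered: preferential rate 9.5% applies instead.
Duty = $71,427.51 × 9.5% = $6,785.61.
Line 3 (7028.97, Orena, 603 liters, $103,643.64):
Base rate for 7028.97 is 1.5%.
Additional duty on 7028.97 from Orena: +35.5%. Applied ad valorem rate: 1.5% + 35.5% = 37%.
Duty = $103,643.64 × 37% = $38,348.15.
Total = $157,888.67 + $6,785.61 + $38,348.15 = $203,022.43.

$203,022.43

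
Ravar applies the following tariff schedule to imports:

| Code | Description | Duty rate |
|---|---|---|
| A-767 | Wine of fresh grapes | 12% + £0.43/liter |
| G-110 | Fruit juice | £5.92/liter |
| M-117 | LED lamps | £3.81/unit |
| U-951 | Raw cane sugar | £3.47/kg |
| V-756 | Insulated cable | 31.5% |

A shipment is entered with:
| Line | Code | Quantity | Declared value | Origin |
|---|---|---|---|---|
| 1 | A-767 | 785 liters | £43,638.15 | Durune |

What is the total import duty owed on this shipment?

Line 1 (A-767, Durune, 785 liters, £43,638.15):
Base rate for A-767 is 12% + £0.43/liter.
Duty = £43,638.15 × 12% + 785 × £0.43 = £5,574.13.

£5,574.13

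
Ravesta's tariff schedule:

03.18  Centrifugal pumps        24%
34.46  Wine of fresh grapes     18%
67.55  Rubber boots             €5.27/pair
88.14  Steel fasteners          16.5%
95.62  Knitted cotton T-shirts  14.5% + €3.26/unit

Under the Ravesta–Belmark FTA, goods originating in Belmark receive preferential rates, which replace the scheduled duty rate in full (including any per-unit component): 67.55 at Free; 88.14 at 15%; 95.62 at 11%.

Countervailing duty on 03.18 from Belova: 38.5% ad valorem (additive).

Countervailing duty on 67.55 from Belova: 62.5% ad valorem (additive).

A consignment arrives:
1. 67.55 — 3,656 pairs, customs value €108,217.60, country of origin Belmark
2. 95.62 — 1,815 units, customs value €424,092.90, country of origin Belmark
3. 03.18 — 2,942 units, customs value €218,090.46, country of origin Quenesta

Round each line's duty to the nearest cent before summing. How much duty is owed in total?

€98,991.93

Line 1 (67.55, Belmark, 3,656 pairs, €108,217.60):
Base rate for 67.55 is €5.27/pair.
Origin Belmark qualifies under the Ravesta–Belmark agreement and 67.55 is covered: preferential rate Free applies instead.
The additional-duty order on 67.55 targets Belova, not Belmark; it does not apply.
Duty = €108,217.60 × 0% = €0.00.
Line 2 (95.62, Belmark, 1,815 units, €424,092.90):
Base rate for 95.62 is 14.5% + €3.26/unit.
Origin Belmark qualifies under the Ravesta–Belmark agreement and 95.62 is covered: preferential rate 11% applies instead.
Duty = €424,092.90 × 11% = €46,650.22.
Line 3 (03.18, Quenesta, 2,942 units, €218,090.46):
Base rate for 03.18 is 24%.
The additional-duty order on 03.18 targets Belova, not Quenesta; it does not apply.
Duty = €218,090.46 × 24% = €52,341.71.
Total = €0.00 + €46,650.22 + €52,341.71 = €98,991.93.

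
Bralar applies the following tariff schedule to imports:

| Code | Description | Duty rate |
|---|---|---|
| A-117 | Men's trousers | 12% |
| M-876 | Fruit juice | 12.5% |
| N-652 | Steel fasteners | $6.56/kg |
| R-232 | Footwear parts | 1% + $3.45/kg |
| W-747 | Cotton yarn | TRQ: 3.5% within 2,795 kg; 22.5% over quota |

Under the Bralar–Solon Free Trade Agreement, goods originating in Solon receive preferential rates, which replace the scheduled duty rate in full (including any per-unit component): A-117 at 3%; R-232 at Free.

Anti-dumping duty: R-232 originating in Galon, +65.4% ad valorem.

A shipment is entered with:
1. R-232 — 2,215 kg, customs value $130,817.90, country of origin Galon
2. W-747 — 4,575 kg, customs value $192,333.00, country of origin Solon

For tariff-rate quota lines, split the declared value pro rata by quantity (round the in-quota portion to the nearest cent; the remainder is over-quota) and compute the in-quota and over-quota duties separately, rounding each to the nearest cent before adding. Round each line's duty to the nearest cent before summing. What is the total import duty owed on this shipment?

Line 1 (R-232, Galon, 2,215 kg, $130,817.90):
Base rate for R-232 is 1% + $3.45/kg.
R-232 has an FTA preferential rate, but origin Galon is not Solon; base rate stands.
Additional duty on R-232 from Galon: +65.4%. Applied ad valorem rate: 1% + 65.4% = 66.4%.
Duty = $130,817.90 × 66.4% + 2,215 × $3.45 = $94,504.84.
Line 2 (W-747, Solon, 4,575 kg, $192,333.00):
Code W-747 is under a tariff-rate quota (threshold 2,795 kg). In-quota: 2,795 kg at 3.5%; over-quota: 1,780 kg at 22.5%.
Pro-rata value split: in-quota = $192,333.00 × 2,795/4,575 = $117,501.80; over-quota = $192,333.00 − $117,501.80 = $74,831.20.
In-quota duty = $117,501.80 × 3.5% = $4,112.56. Over-quota duty = $74,831.20 × 22.5% = $16,837.02.
Line duty = $4,112.56 + $16,837.02 = $20,949.58.
Total = $94,504.84 + $20,949.58 = $115,454.42.

$115,454.42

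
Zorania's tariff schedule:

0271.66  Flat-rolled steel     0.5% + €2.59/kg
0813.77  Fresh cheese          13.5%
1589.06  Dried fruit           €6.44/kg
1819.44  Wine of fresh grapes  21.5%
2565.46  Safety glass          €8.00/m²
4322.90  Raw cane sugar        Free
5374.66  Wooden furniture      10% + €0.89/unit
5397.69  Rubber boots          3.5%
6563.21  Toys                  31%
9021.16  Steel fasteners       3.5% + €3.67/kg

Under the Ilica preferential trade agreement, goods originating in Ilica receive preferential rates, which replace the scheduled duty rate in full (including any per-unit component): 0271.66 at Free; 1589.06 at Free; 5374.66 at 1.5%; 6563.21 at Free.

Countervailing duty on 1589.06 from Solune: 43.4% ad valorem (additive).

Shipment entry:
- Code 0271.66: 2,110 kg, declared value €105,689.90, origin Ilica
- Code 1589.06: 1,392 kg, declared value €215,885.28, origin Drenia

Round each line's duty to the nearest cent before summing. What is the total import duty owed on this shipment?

€8,964.48

Line 1 (0271.66, Ilica, 2,110 kg, €105,689.90):
Base rate for 0271.66 is 0.5% + €2.59/kg.
Origin Ilica qualifies under the Zorania–Ilica agreement and 0271.66 is covered: preferential rate Free applies instead.
Duty = €105,689.90 × 0% = €0.00.
Line 2 (1589.06, Drenia, 1,392 kg, €215,885.28):
Base rate for 1589.06 is €6.44/kg.
1589.06 has an FTA preferential rate, but origin Drenia is not Ilica; base rate stands.
The additional-duty order on 1589.06 targets Solune, not Drenia; it does not apply.
Duty = 1,392 × €6.44 = €8,964.48.
Total = €0.00 + €8,964.48 = €8,964.48.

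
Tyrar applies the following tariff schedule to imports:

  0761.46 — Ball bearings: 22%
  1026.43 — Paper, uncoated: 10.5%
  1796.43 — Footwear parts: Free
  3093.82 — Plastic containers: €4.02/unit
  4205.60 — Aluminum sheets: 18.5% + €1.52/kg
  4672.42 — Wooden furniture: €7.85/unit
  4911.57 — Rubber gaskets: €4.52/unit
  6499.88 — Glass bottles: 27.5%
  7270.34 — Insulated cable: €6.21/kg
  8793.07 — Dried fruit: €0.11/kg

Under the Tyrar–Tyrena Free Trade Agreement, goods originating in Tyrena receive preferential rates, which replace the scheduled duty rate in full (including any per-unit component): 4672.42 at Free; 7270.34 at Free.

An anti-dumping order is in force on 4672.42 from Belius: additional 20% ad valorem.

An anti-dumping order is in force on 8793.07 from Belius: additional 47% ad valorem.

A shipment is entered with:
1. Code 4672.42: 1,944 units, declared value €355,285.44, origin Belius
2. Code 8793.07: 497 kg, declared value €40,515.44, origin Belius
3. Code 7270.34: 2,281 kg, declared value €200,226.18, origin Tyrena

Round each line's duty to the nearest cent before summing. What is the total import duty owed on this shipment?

€105,414.42

Line 1 (4672.42, Belius, 1,944 units, €355,285.44):
Base rate for 4672.42 is €7.85/unit.
4672.42 has an FTA preferential rate, but origin Belius is not Tyrena; base rate stands.
Additional duty on 4672.42 from Belius: +20% ad valorem. Applied ad valorem rate = 20%.
Duty = €355,285.44 × 20% + 1,944 × €7.85 = €86,317.49.
Line 2 (8793.07, Belius, 497 kg, €40,515.44):
Base rate for 8793.07 is €0.11/kg.
Additional duty on 8793.07 from Belius: +47% ad valorem. Applied ad valorem rate = 47%.
Duty = €40,515.44 × 47% + 497 × €0.11 = €19,096.93.
Line 3 (7270.34, Tyrena, 2,281 kg, €200,226.18):
Base rate for 7270.34 is €6.21/kg.
Origin Tyrena qualifies under the Tyrar–Tyrena agreement and 7270.34 is covered: preferential rate Free applies instead.
Duty = €200,226.18 × 0% = €0.00.
Total = €86,317.49 + €19,096.93 + €0.00 = €105,414.42.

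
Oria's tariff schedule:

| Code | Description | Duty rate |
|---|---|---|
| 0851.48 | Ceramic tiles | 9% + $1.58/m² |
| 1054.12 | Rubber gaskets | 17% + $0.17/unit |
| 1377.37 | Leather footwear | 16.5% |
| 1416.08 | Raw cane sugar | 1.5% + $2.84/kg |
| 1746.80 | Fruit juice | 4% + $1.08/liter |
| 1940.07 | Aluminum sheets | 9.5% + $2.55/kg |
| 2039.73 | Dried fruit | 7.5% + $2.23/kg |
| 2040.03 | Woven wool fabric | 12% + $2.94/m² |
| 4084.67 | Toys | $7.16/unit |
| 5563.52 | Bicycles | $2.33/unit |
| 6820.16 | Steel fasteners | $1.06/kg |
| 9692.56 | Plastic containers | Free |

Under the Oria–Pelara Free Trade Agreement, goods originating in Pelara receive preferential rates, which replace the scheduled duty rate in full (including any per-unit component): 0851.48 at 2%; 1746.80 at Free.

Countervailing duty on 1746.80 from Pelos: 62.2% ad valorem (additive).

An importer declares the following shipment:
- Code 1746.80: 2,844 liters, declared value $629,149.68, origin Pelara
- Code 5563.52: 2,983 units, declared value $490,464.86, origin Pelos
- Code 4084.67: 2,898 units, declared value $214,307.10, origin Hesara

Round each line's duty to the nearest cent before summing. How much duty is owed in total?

$27,700.07

Line 1 (1746.80, Pelara, 2,844 liters, $629,149.68):
Base rate for 1746.80 is 4% + $1.08/liter.
Origin Pelara qualifies under the Oria–Pelara agreement and 1746.80 is covered: preferential rate Free applies instead.
The additional-duty order on 1746.80 targets Pelos, not Pelara; it does not apply.
Duty = $629,149.68 × 0% = $0.00.
Line 2 (5563.52, Pelos, 2,983 units, $490,464.86):
Base rate for 5563.52 is $2.33/unit.
Duty = 2,983 × $2.33 = $6,950.39.
Line 3 (4084.67, Hesara, 2,898 units, $214,307.10):
Base rate for 4084.67 is $7.16/unit.
Duty = 2,898 × $7.16 = $20,749.68.
Total = $0.00 + $6,950.39 + $20,749.68 = $27,700.07.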